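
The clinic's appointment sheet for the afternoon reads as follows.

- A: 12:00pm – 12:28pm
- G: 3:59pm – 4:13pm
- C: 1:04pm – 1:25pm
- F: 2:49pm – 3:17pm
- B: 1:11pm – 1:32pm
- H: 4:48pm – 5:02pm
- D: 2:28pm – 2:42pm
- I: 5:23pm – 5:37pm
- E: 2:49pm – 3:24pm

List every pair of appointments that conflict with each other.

B & C, E & F

Sorted by start: A, C, B, D, E, F, G, H, I.
C starts after A ends — done with A.
B starts before C ends → C and B overlap.
D starts after C ends — done with C.
D starts after B ends — done with B.
E starts after D ends — done with D.
F starts before E ends → E and F overlap.
G starts after E ends — done with E.
G starts after F ends — done with F.
H starts after G ends — done with G.
I starts after H ends.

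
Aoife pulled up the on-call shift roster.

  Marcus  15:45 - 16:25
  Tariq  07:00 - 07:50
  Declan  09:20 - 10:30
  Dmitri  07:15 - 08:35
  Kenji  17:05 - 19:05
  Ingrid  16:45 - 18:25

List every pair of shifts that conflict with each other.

Sorted by start: Tariq, Dmitri, Declan, Marcus, Ingrid, Kenji.
Dmitri starts before Tariq ends → Tariq and Dmitri overlap.
Declan starts after Tariq ends, so Tariq has no further overlaps.
Declan starts after Dmitri ends, so Dmitri has no further overlaps.
Marcus starts after Declan ends, so Declan has no further overlaps.
Ingrid starts after Marcus ends, so Marcus has no further overlaps.
Kenji starts before Ingrid ends → Ingrid and Kenji overlap.

Dmitri & Tariq, Ingrid & Kenji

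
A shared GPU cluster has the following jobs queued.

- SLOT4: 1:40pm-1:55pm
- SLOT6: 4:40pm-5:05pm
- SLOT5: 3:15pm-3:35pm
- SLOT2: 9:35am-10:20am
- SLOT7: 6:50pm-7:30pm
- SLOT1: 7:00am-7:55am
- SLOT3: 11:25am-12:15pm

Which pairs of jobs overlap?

Sorted by start: SLOT1, SLOT2, SLOT3, SLOT4, SLOT5, SLOT6, SLOT7.
SLOT2 starts after SLOT1 ends — done with SLOT1.
SLOT3 starts after SLOT2 ends — done with SLOT2.
SLOT4 starts after SLOT3 ends — done with SLOT3.
SLOT5 starts after SLOT4 ends — done with SLOT4.
SLOT6 starts after SLOT5 ends — done with SLOT5.
SLOT7 starts after SLOT6 ends.

no overlapping pairs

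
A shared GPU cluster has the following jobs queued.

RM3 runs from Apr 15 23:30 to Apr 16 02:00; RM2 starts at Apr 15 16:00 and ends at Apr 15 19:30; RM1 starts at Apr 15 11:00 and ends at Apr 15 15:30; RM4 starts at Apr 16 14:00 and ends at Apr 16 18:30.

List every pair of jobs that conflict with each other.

no overlapping pairs

Sorted by start: RM1, RM2, RM3, RM4.
RM2 starts after RM1 ends — done with RM1.
RM3 starts after RM2 ends — done with RM2.
RM4 starts after RM3 ends.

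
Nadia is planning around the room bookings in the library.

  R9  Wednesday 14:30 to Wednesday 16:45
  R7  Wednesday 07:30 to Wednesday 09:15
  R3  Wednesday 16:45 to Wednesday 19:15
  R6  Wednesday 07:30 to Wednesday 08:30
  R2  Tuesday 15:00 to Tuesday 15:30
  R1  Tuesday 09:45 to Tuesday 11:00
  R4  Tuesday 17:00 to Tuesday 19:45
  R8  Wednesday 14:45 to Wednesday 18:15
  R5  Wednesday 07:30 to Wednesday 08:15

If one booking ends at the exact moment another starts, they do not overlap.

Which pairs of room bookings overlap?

R3 & R8, R5 & R6, R5 & R7, R6 & R7, R8 & R9

Sorted by start: R1, R2, R4, R5, R6, R7, R9, R8, R3.
R2 starts after R1 ends — done with R1.
R4 starts after R2 ends — done with R2.
R5 starts after R4 ends — done with R4.
R6 starts before R5 ends → R5 and R6 overlap.
R7 starts before R5 ends → R5 and R7 overlap.
R9 starts after R5 ends — done with R5.
R7 starts before R6 ends → R6 and R7 overlap.
R9 starts after R6 ends — done with R6.
R9 starts after R7 ends — done with R7.
R8 starts before R9 ends → R9 and R8 overlap.
R3 starts exactly when R9 ends (back-to-back, no overlap).
R3 starts before R8 ends → R8 and R3 overlap.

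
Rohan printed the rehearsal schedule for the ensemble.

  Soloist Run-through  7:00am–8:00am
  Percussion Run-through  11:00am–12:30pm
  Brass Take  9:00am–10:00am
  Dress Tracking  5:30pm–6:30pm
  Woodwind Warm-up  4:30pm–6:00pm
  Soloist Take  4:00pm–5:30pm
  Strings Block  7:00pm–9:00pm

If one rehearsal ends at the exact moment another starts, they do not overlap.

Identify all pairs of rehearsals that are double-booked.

Dress Tracking & Woodwind Warm-up, Soloist Take & Woodwind Warm-up

Sorted by start: Soloist Run-through, Brass Take, Percussion Run-through, Soloist Take, Woodwind Warm-up, Dress Tracking, Strings Block.
Brass Take starts after Soloist Run-through ends — done with Soloist Run-through.
Percussion Run-through starts after Brass Take ends — done with Brass Take.
Soloist Take starts after Percussion Run-through ends — done with Percussion Run-through.
Woodwind Warm-up starts before Soloist Take ends → Soloist Take and Woodwind Warm-up overlap.
Dress Tracking starts exactly when Soloist Take ends (back-to-back, no overlap) — done with Soloist Take.
Dress Tracking starts before Woodwind Warm-up ends → Woodwind Warm-up and Dress Tracking overlap.
Strings Block starts after Woodwind Warm-up ends.
Strings Block starts after Dress Tracking ends.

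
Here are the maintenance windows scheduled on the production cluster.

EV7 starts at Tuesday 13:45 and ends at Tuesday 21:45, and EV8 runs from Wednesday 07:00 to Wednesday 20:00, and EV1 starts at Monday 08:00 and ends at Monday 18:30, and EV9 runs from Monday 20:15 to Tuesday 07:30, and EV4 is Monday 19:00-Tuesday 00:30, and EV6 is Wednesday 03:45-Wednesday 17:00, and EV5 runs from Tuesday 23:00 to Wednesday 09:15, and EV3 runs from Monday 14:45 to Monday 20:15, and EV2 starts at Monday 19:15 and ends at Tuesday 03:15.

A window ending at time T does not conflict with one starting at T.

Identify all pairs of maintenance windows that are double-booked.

EV1 & EV3, EV2 & EV3, EV2 & EV4, EV2 & EV9, EV3 & EV4, EV4 & EV9, EV5 & EV6, EV5 & EV8, EV6 & EV8

Sorted by start: EV1, EV3, EV4, EV2, EV9, EV7, EV5, EV6, EV8.
EV3 starts before EV1 ends → EV1 and EV3 overlap.
EV4 starts after EV1 ends, so nothing later overlaps EV1 either.
EV4 starts before EV3 ends → EV3 and EV4 overlap.
EV2 starts before EV3 ends → EV3 and EV2 overlap.
EV9 starts exactly when EV3 ends (back-to-back, no overlap), so nothing later overlaps EV3 either.
EV2 starts before EV4 ends → EV4 and EV2 overlap.
EV9 starts before EV4 ends → EV4 and EV9 overlap.
EV7 starts after EV4 ends, so nothing later overlaps EV4 either.
EV9 starts before EV2 ends → EV2 and EV9 overlap.
EV7 starts after EV2 ends, so nothing later overlaps EV2 either.
EV7 starts after EV9 ends, so nothing later overlaps EV9 either.
EV5 starts after EV7 ends, so nothing later overlaps EV7 either.
EV6 starts before EV5 ends → EV5 and EV6 overlap.
EV8 starts before EV5 ends → EV5 and EV8 overlap.
EV8 starts before EV6 ends → EV6 and EV8 overlap.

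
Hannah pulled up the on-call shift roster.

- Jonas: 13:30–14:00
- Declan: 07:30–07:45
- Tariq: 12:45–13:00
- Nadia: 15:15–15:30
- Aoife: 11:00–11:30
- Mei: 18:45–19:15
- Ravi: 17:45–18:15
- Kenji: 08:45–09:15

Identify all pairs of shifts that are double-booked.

Check each pair: they overlap iff neither finishes before the other starts.
Sorted by start: Declan, Kenji, Aoife, Tariq, Jonas, Nadia, Ravi, Mei.
Kenji starts after Declan ends — done with Declan.
Aoife starts after Kenji ends — done with Kenji.
Tariq starts after Aoife ends — done with Aoife.
Jonas starts after Tariq ends — done with Tariq.
Nadia starts after Jonas ends — done with Jonas.
Ravi starts after Nadia ends — done with Nadia.
Mei starts after Ravi ends.

no overlapping pairs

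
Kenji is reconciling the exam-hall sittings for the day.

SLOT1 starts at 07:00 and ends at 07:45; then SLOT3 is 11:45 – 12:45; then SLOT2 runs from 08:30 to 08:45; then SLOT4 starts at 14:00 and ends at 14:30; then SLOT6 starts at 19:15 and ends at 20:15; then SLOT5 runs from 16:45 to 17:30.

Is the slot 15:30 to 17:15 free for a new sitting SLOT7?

No — it overlaps SLOT5

SLOT1: ends 07:45 at or before SLOT7 starts 15:30 → clear.
SLOT2: ends 08:45 at or before SLOT7 starts 15:30 → clear.
SLOT3: ends 12:45 at or before SLOT7 starts 15:30 → clear.
SLOT4: ends 14:30 at or before SLOT7 starts 15:30 → clear.
SLOT5: starts 16:45 before SLOT7 ends 17:15, and ends 17:30 after SLOT7 starts 15:30 → overlap.
SLOT6: starts 19:15 at or after SLOT7 ends 17:15 → clear.
SLOT7 overlaps SLOT5.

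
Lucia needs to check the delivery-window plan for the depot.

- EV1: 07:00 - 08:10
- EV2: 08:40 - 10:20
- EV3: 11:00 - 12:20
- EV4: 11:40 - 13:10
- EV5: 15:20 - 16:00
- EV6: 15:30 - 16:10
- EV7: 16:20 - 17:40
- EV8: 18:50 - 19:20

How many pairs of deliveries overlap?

2

Check each pair: they overlap iff neither finishes before the other starts.
Sorted by start: EV1, EV2, EV3, EV4, EV5, EV6, EV7, EV8.
EV2 starts after EV1 ends — done with EV1.
EV3 starts after EV2 ends — done with EV2.
EV4 starts before EV3 ends → EV3 and EV4 overlap.
EV5 starts after EV3 ends — done with EV3.
EV5 starts after EV4 ends — done with EV4.
EV6 starts before EV5 ends → EV5 and EV6 overlap.
EV7 starts after EV5 ends — done with EV5.
EV7 starts after EV6 ends — done with EV6.
EV8 starts after EV7 ends.
Overlapping pairs: EV3 & EV4, EV5 & EV6 — 2 in total.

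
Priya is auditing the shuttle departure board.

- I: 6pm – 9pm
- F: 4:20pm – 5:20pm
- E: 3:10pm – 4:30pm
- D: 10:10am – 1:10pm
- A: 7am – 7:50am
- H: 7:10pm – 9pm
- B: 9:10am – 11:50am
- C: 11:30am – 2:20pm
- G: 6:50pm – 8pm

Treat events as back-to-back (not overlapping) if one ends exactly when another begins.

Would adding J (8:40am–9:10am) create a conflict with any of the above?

No — it doesn't clash with anything

A: ends 7:50am at or before J starts 8:40am → clear.
B: starts 9:10am at or after J ends 9:10am → clear.
D: starts 10:10am at or after J ends 9:10am → clear.
C: starts 11:30am at or after J ends 9:10am → clear.
E: starts 3:10pm at or after J ends 9:10am → clear.
F: starts 4:20pm at or after J ends 9:10am → clear.
I: starts 6pm at or after J ends 9:10am → clear.
G: starts 6:50pm at or after J ends 9:10am → clear.
H: starts 7:10pm at or after J ends 9:10am → clear.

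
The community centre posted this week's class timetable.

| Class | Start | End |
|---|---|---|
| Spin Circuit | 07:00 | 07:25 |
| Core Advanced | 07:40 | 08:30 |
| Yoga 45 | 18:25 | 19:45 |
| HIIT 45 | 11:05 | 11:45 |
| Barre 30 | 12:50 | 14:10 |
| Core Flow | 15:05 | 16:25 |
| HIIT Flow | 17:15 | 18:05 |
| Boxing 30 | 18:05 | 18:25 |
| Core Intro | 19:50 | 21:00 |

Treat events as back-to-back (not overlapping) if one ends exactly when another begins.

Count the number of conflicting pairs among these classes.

Two intervals overlap when each starts before the other ends.
Sorted by start: Spin Circuit, Core Advanced, HIIT 45, Barre 30, Core Flow, HIIT Flow, Boxing 30, Yoga 45, Core Intro.
Core Advanced starts after Spin Circuit ends, so Spin Circuit has no further overlaps.
HIIT 45 starts after Core Advanced ends, so Core Advanced has no further overlaps.
Barre 30 starts after HIIT 45 ends, so HIIT 45 has no further overlaps.
Core Flow starts after Barre 30 ends, so Barre 30 has no further overlaps.
HIIT Flow starts after Core Flow ends, so Core Flow has no further overlaps.
Boxing 30 starts exactly when HIIT Flow ends (back-to-back, no overlap), so HIIT Flow has no further overlaps.
Yoga 45 starts exactly when Boxing 30 ends (back-to-back, no overlap), so Boxing 30 has no further overlaps.
Core Intro starts after Yoga 45 ends.
No pair overlaps.

0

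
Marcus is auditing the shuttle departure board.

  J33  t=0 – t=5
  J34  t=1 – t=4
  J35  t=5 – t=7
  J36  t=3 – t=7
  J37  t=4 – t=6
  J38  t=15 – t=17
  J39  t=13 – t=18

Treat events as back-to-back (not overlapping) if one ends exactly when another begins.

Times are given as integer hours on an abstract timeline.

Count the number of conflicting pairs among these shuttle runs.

8

Sorted by start: J33, J34, J36, J37, J35, J39, J38.
J34 starts before J33 ends → J33 and J34 overlap.
J36 starts before J33 ends → J33 and J36 overlap.
J37 starts before J33 ends → J33 and J37 overlap.
J35 starts exactly when J33 ends (back-to-back, no overlap), so nothing later overlaps J33 either.
J36 starts before J34 ends → J34 and J36 overlap.
J37 starts exactly when J34 ends (back-to-back, no overlap), so nothing later overlaps J34 either.
J37 starts before J36 ends → J36 and J37 overlap.
J35 starts before J36 ends → J36 and J35 overlap.
J39 starts after J36 ends, so nothing later overlaps J36 either.
J35 starts before J37 ends → J37 and J35 overlap.
J39 starts after J37 ends, so nothing later overlaps J37 either.
J39 starts after J35 ends, so nothing later overlaps J35 either.
J38 starts before J39 ends → J39 and J38 overlap.
Overlapping pairs: J33 & J34, J33 & J36, J33 & J37, J34 & J36, J35 & J36, J35 & J37, J36 & J37, J38 & J39 — 8 in total.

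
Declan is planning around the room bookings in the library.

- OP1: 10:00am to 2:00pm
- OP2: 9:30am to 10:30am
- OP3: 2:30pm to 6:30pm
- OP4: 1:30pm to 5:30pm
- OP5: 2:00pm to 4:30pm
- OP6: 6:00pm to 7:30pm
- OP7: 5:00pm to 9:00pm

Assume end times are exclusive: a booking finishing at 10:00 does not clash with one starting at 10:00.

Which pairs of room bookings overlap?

Sorted by start: OP2, OP1, OP4, OP5, OP3, OP7, OP6.
OP1 starts before OP2 ends → OP2 and OP1 overlap.
OP4 starts after OP2 ends — done with OP2.
OP4 starts before OP1 ends → OP1 and OP4 overlap.
OP5 starts exactly when OP1 ends (back-to-back, no overlap) — done with OP1.
OP5 starts before OP4 ends → OP4 and OP5 overlap.
OP3 starts before OP4 ends → OP4 and OP3 overlap.
OP7 starts before OP4 ends → OP4 and OP7 overlap.
OP6 starts after OP4 ends.
OP3 starts before OP5 ends → OP5 and OP3 overlap.
OP7 starts after OP5 ends — done with OP5.
OP7 starts before OP3 ends → OP3 and OP7 overlap.
OP6 starts before OP3 ends → OP3 and OP6 overlap.
OP6 starts before OP7 ends → OP7 and OP6 overlap.

OP1 & OP2, OP1 & OP4, OP3 & OP4, OP3 & OP5, OP3 & OP6, OP3 & OP7, OP4 & OP5, OP4 & OP7, OP6 & OP7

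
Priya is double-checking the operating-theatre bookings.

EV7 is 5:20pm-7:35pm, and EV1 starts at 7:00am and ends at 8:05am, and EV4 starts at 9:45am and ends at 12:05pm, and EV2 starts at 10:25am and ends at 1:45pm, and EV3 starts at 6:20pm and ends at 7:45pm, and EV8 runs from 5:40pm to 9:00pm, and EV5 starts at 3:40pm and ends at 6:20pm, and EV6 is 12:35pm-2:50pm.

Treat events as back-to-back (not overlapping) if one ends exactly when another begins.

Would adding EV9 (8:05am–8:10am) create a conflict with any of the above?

No — it doesn't clash with anything

EV1: ends 8:05am at or before EV9 starts 8:05am → clear.
EV4: starts 9:45am at or after EV9 ends 8:10am → clear.
EV2: starts 10:25am at or after EV9 ends 8:10am → clear.
EV6: starts 12:35pm at or after EV9 ends 8:10am → clear.
EV5: starts 3:40pm at or after EV9 ends 8:10am → clear.
EV7: starts 5:20pm at or after EV9 ends 8:10am → clear.
EV8: starts 5:40pm at or after EV9 ends 8:10am → clear.
EV3: starts 6:20pm at or after EV9 ends 8:10am → clear.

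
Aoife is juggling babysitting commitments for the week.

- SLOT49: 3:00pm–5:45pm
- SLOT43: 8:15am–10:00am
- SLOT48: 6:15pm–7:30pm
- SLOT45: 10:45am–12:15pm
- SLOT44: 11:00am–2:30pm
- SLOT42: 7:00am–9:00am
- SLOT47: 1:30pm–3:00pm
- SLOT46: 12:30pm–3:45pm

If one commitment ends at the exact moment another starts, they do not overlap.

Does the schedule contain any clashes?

Yes

Check each pair: they overlap iff neither finishes before the other starts.
Sorted by start: SLOT42, SLOT43, SLOT45, SLOT44, SLOT46, SLOT47, SLOT49, SLOT48.
SLOT43 starts before SLOT42 ends → SLOT42 and SLOT43 overlap.
That's a conflict, so the schedule is not conflict-free.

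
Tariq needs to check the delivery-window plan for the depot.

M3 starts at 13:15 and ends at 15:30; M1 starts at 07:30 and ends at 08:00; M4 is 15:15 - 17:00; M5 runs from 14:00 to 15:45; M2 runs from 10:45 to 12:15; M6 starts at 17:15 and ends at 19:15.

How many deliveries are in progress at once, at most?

3

Walk through starts and ends in time order (an end at T is processed before a start at T):
07:30 start M1 → 1
08:00 end M1 → 0
10:45 start M2 → 1
12:15 end M2 → 0
13:15 start M3 → 1
14:00 start M5 → 2
15:15 start M4 → 3
15:30 end M3 → 2
15:45 end M5 → 1
17:00 end M4 → 0
17:15 start M6 → 1
19:15 end M6 → 0
Peak is 3, at 15:15 (M3, M4, M5).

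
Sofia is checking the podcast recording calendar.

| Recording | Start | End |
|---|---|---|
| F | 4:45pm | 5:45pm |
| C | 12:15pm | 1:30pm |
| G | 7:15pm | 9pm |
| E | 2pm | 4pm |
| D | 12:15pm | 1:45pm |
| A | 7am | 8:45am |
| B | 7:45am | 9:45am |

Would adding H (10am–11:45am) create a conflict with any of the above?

No — it doesn't clash with anything

A: ends 8:45am at or before H starts 10am → clear.
B: ends 9:45am at or before H starts 10am → clear.
C: starts 12:15pm at or after H ends 11:45am → clear.
D: starts 12:15pm at or after H ends 11:45am → clear.
E: starts 2pm at or after H ends 11:45am → clear.
F: starts 4:45pm at or after H ends 11:45am → clear.
G: starts 7:15pm at or after H ends 11:45am → clear.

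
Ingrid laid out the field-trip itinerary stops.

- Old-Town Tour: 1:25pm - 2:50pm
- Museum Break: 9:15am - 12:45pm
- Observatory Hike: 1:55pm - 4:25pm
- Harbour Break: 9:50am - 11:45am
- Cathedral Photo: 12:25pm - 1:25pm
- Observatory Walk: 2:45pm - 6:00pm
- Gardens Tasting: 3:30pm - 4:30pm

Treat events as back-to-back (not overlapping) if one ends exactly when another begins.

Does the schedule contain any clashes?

Two intervals overlap when each starts before the other ends.
Sorted by start: Museum Break, Harbour Break, Cathedral Photo, Old-Town Tour, Observatory Hike, Observatory Walk, Gardens Tasting.
Harbour Break starts before Museum Break ends → Museum Break and Harbour Break overlap.
That's a conflict, so the schedule is not conflict-free.

Yes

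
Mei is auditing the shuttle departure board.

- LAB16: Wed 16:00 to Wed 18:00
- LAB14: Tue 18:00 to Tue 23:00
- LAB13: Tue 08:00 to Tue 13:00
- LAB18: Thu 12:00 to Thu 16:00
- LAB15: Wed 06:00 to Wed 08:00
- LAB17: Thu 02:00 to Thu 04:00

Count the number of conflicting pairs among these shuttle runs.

0

Check each pair: they overlap iff neither finishes before the other starts.
Sorted by start: LAB13, LAB14, LAB15, LAB16, LAB17, LAB18.
LAB14 starts after LAB13 ends — done with LAB13.
LAB15 starts after LAB14 ends — done with LAB14.
LAB16 starts after LAB15 ends — done with LAB15.
LAB17 starts after LAB16 ends — done with LAB16.
LAB18 starts after LAB17 ends.
No pair overlaps.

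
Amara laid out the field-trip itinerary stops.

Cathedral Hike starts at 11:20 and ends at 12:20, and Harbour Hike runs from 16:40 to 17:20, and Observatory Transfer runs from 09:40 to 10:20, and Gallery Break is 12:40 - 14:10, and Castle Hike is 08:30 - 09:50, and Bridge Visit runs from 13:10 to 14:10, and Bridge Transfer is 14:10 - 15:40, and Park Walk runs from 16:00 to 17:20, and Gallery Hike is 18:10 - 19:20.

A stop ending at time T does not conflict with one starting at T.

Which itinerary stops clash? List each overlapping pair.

Bridge Visit & Gallery Break, Castle Hike & Observatory Transfer, Harbour Hike & Park Walk

Two intervals overlap when each starts before the other ends.
Sorted by start: Castle Hike, Observatory Transfer, Cathedral Hike, Gallery Break, Bridge Visit, Bridge Transfer, Park Walk, Harbour Hike, Gallery Hike.
Observatory Transfer starts before Castle Hike ends → Castle Hike and Observatory Transfer overlap.
Cathedral Hike starts after Castle Hike ends, so nothing later overlaps Castle Hike either.
Cathedral Hike starts after Observatory Transfer ends, so nothing later overlaps Observatory Transfer either.
Gallery Break starts after Cathedral Hike ends, so nothing later overlaps Cathedral Hike either.
Bridge Visit starts before Gallery Break ends → Gallery Break and Bridge Visit overlap.
Bridge Transfer starts exactly when Gallery Break ends (back-to-back, no overlap), so nothing later overlaps Gallery Break either.
Bridge Transfer starts exactly when Bridge Visit ends (back-to-back, no overlap), so nothing later overlaps Bridge Visit either.
Park Walk starts after Bridge Transfer ends, so nothing later overlaps Bridge Transfer either.
Harbour Hike starts before Park Walk ends → Park Walk and Harbour Hike overlap.
Gallery Hike starts after Park Walk ends.
Gallery Hike starts after Harbour Hike ends.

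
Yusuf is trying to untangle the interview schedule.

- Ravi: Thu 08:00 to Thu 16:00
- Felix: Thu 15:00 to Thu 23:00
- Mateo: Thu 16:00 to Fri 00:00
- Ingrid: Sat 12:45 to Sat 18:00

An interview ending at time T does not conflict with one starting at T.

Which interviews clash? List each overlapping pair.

Felix & Mateo, Felix & Ravi

Two intervals overlap when each starts before the other ends.
Sorted by start: Ravi, Felix, Mateo, Ingrid.
Felix starts before Ravi ends → Ravi and Felix overlap.
Mateo starts exactly when Ravi ends (back-to-back, no overlap), so nothing later overlaps Ravi either.
Mateo starts before Felix ends → Felix and Mateo overlap.
Ingrid starts after Felix ends.
Ingrid starts after Mateo ends.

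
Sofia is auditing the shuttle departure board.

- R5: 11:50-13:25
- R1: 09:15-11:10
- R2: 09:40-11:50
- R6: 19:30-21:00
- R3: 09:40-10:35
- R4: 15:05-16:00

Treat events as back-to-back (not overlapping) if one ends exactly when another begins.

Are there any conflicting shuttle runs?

Two intervals overlap when each starts before the other ends.
Sorted by start: R1, R2, R3, R5, R4, R6.
R2 starts before R1 ends → R1 and R2 overlap.
That's a conflict, so the schedule is not conflict-free.

Yes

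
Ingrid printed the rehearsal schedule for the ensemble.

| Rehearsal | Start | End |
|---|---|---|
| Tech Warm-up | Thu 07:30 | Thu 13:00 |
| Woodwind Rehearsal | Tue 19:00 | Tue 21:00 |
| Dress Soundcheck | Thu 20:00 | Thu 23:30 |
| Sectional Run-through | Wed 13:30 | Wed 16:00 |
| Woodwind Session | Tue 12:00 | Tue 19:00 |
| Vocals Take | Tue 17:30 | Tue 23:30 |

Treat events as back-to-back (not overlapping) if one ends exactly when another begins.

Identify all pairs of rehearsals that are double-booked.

Two intervals overlap when each starts before the other ends.
Sorted by start: Woodwind Session, Vocals Take, Woodwind Rehearsal, Sectional Run-through, Tech Warm-up, Dress Soundcheck.
Vocals Take starts before Woodwind Session ends → Woodwind Session and Vocals Take overlap.
Woodwind Rehearsal starts exactly when Woodwind Session ends (back-to-back, no overlap), so nothing later overlaps Woodwind Session either.
Woodwind Rehearsal starts before Vocals Take ends → Vocals Take and Woodwind Rehearsal overlap.
Sectional Run-through starts after Vocals Take ends, so nothing later overlaps Vocals Take either.
Sectional Run-through starts after Woodwind Rehearsal ends, so nothing later overlaps Woodwind Rehearsal either.
Tech Warm-up starts after Sectional Run-through ends, so nothing later overlaps Sectional Run-through either.
Dress Soundcheck starts after Tech Warm-up ends.

Vocals Take & Woodwind Rehearsal, Vocals Take & Woodwind Session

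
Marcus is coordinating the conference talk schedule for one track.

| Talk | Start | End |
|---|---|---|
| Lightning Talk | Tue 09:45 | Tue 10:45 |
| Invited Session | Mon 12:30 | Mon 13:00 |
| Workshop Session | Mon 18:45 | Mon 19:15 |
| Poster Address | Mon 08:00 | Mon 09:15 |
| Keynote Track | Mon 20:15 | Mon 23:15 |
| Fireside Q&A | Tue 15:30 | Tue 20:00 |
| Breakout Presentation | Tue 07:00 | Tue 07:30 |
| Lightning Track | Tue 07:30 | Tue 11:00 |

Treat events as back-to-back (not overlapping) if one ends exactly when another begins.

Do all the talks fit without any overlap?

Sorted by start: Poster Address, Invited Session, Workshop Session, Keynote Track, Breakout Presentation, Lightning Track, Lightning Talk, Fireside Q&A.
Invited Session starts after Poster Address ends, so nothing later overlaps Poster Address either.
Workshop Session starts after Invited Session ends, so nothing later overlaps Invited Session either.
Keynote Track starts after Workshop Session ends, so nothing later overlaps Workshop Session either.
Breakout Presentation starts after Keynote Track ends, so nothing later overlaps Keynote Track either.
Lightning Track starts exactly when Breakout Presentation ends (back-to-back, no overlap), so nothing later overlaps Breakout Presentation either.
Lightning Talk starts before Lightning Track ends → Lightning Track and Lightning Talk overlap.
That's a conflict, so the schedule is not conflict-free.

No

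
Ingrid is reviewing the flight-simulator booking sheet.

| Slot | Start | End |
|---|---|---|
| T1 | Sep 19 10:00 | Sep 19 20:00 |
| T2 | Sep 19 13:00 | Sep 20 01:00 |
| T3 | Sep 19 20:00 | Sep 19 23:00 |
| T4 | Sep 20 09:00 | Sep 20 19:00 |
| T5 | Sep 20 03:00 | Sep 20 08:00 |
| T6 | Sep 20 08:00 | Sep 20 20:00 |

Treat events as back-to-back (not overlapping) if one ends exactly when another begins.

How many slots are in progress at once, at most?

Sort all start/end points and keep a running count:
Sep 19 10:00 start T1 → 1
Sep 19 13:00 start T2 → 2
Sep 19 20:00 end T1 → 1
Sep 19 20:00 start T3 → 2
Sep 19 23:00 end T3 → 1
Sep 20 01:00 end T2 → 0
Sep 20 03:00 start T5 → 1
Sep 20 08:00 end T5 → 0
Sep 20 08:00 start T6 → 1
Sep 20 09:00 start T4 → 2
Sep 20 19:00 end T4 → 1
Sep 20 20:00 end T6 → 0
Peak is 2, at Sep 19 13:00 (T1, T2).

2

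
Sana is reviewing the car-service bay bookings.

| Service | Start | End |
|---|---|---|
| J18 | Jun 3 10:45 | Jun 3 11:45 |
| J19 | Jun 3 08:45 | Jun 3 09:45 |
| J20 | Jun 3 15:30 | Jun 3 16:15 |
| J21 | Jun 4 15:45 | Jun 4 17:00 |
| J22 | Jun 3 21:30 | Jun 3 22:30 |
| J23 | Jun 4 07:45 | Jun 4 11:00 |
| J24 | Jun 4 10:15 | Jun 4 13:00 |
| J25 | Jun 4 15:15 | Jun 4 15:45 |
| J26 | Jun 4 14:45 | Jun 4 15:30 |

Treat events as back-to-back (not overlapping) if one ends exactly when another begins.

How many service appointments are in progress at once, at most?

2

Sort all start/end points and keep a running count:
Jun 3 08:45 start J19 → 1
Jun 3 09:45 end J19 → 0
Jun 3 10:45 start J18 → 1
Jun 3 11:45 end J18 → 0
Jun 3 15:30 start J20 → 1
Jun 3 16:15 end J20 → 0
Jun 3 21:30 start J22 → 1
Jun 3 22:30 end J22 → 0
Jun 4 07:45 start J23 → 1
Jun 4 10:15 start J24 → 2
Jun 4 11:00 end J23 → 1
Jun 4 13:00 end J24 → 0
Jun 4 14:45 start J26 → 1
Jun 4 15:15 start J25 → 2
Jun 4 15:30 end J26 → 1
Jun 4 15:45 end J25 → 0
Jun 4 15:45 start J21 → 1
Jun 4 17:00 end J21 → 0
Peak is 2, at Jun 4 10:15 (J23, J24).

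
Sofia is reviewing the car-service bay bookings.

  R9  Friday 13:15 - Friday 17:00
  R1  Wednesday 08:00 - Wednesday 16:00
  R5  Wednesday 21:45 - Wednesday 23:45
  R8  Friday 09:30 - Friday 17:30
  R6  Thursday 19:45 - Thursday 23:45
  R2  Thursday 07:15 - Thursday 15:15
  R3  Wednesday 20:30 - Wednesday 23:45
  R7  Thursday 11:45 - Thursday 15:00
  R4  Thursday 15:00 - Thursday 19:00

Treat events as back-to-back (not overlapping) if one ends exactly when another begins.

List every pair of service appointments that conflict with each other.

R2 & R4, R2 & R7, R3 & R5, R8 & R9

Sorted by start: R1, R3, R5, R2, R7, R4, R6, R8, R9.
R3 starts after R1 ends, so R1 has no further overlaps.
R5 starts before R3 ends → R3 and R5 overlap.
R2 starts after R3 ends, so R3 has no further overlaps.
R2 starts after R5 ends, so R5 has no further overlaps.
R7 starts before R2 ends → R2 and R7 overlap.
R4 starts before R2 ends → R2 and R4 overlap.
R6 starts after R2 ends, so R2 has no further overlaps.
R4 starts exactly when R7 ends (back-to-back, no overlap), so R7 has no further overlaps.
R6 starts after R4 ends, so R4 has no further overlaps.
R8 starts after R6 ends, so R6 has no further overlaps.
R9 starts before R8 ends → R8 and R9 overlap.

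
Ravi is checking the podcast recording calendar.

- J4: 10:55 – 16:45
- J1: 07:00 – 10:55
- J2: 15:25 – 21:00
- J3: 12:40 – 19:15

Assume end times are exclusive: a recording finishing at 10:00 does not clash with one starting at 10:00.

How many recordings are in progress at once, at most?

3

Sort all start/end points and keep a running count:
07:00 start J1 → 1
10:55 end J1 → 0
10:55 start J4 → 1
12:40 start J3 → 2
15:25 start J2 → 3
16:45 end J4 → 2
19:15 end J3 → 1
21:00 end J2 → 0
Peak is 3, at 15:25 (J2, J3, J4).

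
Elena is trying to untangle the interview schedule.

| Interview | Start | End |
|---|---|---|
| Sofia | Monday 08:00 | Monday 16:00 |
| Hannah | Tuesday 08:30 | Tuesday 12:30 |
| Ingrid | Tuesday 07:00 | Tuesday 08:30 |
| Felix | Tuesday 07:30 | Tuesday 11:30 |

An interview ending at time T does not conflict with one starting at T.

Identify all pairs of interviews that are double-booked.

Felix & Hannah, Felix & Ingrid

Sorted by start: Sofia, Ingrid, Felix, Hannah.
Ingrid starts after Sofia ends; Sofia is clear from here.
Felix starts before Ingrid ends → Ingrid and Felix overlap.
Hannah starts exactly when Ingrid ends (back-to-back, no overlap).
Hannah starts before Felix ends → Felix and Hannah overlap.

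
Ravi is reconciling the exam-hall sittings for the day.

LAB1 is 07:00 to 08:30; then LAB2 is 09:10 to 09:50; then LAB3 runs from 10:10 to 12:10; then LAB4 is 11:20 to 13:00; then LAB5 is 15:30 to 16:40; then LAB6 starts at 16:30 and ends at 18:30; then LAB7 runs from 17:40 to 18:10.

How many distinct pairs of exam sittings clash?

Sorted by start: LAB1, LAB2, LAB3, LAB4, LAB5, LAB6, LAB7.
LAB2 starts after LAB1 ends; LAB1 is clear from here.
LAB3 starts after LAB2 ends; LAB2 is clear from here.
LAB4 starts before LAB3 ends → LAB3 and LAB4 overlap.
LAB5 starts after LAB3 ends; LAB3 is clear from here.
LAB5 starts after LAB4 ends; LAB4 is clear from here.
LAB6 starts before LAB5 ends → LAB5 and LAB6 overlap.
LAB7 starts after LAB5 ends.
LAB7 starts before LAB6 ends → LAB6 and LAB7 overlap.
Overlapping pairs: LAB3 & LAB4, LAB5 & LAB6, LAB6 & LAB7 — 3 in total.

3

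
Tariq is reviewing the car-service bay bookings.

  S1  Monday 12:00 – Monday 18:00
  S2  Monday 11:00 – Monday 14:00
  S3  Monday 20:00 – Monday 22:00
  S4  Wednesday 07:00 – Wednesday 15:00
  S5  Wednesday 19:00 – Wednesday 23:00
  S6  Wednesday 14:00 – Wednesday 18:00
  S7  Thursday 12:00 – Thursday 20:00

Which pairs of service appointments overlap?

Check each pair: they overlap iff neither finishes before the other starts.
Sorted by start: S2, S1, S3, S4, S6, S5, S7.
S1 starts before S2 ends → S2 and S1 overlap.
S3 starts after S2 ends — done with S2.
S3 starts after S1 ends — done with S1.
S4 starts after S3 ends — done with S3.
S6 starts before S4 ends → S4 and S6 overlap.
S5 starts after S4 ends — done with S4.
S5 starts after S6 ends — done with S6.
S7 starts after S5 ends.

S1 & S2, S4 & S6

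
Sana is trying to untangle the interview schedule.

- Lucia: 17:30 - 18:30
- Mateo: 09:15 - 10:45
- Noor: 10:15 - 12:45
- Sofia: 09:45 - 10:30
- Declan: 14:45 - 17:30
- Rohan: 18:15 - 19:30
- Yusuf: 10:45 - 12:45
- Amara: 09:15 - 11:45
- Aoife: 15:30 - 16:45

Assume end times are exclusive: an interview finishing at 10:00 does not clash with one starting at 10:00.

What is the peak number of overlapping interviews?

Sort all start/end points and keep a running count:
09:15 start Amara → 1
09:15 start Mateo → 2
09:45 start Sofia → 3
10:15 start Noor → 4
10:30 end Sofia → 3
10:45 end Mateo → 2
10:45 start Yusuf → 3
11:45 end Amara → 2
12:45 end Noor → 1
12:45 end Yusuf → 0
14:45 start Declan → 1
15:30 start Aoife → 2
16:45 end Aoife → 1
17:30 end Declan → 0
17:30 start Lucia → 1
18:15 start Rohan → 2
18:30 end Lucia → 1
19:30 end Rohan → 0
Peak is 4, at 10:15 (Amara, Mateo, Noor, Sofia).

4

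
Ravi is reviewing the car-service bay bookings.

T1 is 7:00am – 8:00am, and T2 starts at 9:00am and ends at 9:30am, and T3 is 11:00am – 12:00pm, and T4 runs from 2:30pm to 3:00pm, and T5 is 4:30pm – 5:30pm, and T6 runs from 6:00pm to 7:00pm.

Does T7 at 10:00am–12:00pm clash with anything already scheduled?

T1: ends 8:00am at or before T7 starts 10:00am → clear.
T2: ends 9:30am at or before T7 starts 10:00am → clear.
T3: starts 11:00am before T7 ends 12:00pm, and ends 12:00pm after T7 starts 10:00am → overlap.
T4: starts 2:30pm at or after T7 ends 12:00pm → clear.
T5: starts 4:30pm at or after T7 ends 12:00pm → clear.
T6: starts 6:00pm at or after T7 ends 12:00pm → clear.
T7 overlaps T3.

Yes — it overlaps T3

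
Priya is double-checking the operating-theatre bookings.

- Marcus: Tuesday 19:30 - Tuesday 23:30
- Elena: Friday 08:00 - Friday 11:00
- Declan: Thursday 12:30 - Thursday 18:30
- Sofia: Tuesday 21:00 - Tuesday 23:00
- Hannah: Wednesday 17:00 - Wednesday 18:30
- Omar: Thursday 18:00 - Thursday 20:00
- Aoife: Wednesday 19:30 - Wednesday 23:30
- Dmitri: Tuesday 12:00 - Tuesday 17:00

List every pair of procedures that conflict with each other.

Declan & Omar, Marcus & Sofia

Sorted by start: Dmitri, Marcus, Sofia, Hannah, Aoife, Declan, Omar, Elena.
Marcus starts after Dmitri ends; Dmitri is clear from here.
Sofia starts before Marcus ends → Marcus and Sofia overlap.
Hannah starts after Marcus ends; Marcus is clear from here.
Hannah starts after Sofia ends; Sofia is clear from here.
Aoife starts after Hannah ends; Hannah is clear from here.
Declan starts after Aoife ends; Aoife is clear from here.
Omar starts before Declan ends → Declan and Omar overlap.
Elena starts after Declan ends.
Elena starts after Omar ends.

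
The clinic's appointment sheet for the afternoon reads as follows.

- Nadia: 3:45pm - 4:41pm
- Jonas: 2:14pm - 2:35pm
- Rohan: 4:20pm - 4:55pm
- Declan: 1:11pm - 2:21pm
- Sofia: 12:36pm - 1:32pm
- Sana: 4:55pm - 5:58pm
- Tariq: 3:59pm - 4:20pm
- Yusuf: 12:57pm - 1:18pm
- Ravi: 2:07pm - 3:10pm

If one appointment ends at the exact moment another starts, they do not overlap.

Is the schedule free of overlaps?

No

Sorted by start: Sofia, Yusuf, Declan, Ravi, Jonas, Nadia, Tariq, Rohan, Sana.
Yusuf starts before Sofia ends → Sofia and Yusuf overlap.
That's a conflict, so the schedule is not conflict-free.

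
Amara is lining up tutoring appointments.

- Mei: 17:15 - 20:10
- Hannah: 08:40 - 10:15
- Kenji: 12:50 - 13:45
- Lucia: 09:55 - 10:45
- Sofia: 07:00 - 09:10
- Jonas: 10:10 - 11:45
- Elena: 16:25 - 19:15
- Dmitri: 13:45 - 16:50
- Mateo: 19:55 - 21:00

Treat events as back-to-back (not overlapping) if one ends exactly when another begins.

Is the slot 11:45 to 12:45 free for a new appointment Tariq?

Yes — the slot is free

Sofia: ends 09:10 at or before Tariq starts 11:45 → clear.
Hannah: ends 10:15 at or before Tariq starts 11:45 → clear.
Lucia: ends 10:45 at or before Tariq starts 11:45 → clear.
Jonas: ends 11:45 at or before Tariq starts 11:45 → clear.
Kenji: starts 12:50 at or after Tariq ends 12:45 → clear.
Dmitri: starts 13:45 at or after Tariq ends 12:45 → clear.
Elena: starts 16:25 at or after Tariq ends 12:45 → clear.
Mei: starts 17:15 at or after Tariq ends 12:45 → clear.
Mateo: starts 19:55 at or after Tariq ends 12:45 → clear.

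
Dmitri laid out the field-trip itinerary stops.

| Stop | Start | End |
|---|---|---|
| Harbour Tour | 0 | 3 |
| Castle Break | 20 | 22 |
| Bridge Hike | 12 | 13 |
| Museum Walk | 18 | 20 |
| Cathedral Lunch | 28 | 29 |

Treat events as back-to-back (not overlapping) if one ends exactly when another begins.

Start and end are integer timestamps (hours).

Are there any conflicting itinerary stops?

No

Check each pair: they overlap iff neither finishes before the other starts.
Sorted by start: Harbour Tour, Bridge Hike, Museum Walk, Castle Break, Cathedral Lunch.
Bridge Hike starts after Harbour Tour ends; Harbour Tour is clear from here.
Museum Walk starts after Bridge Hike ends; Bridge Hike is clear from here.
Castle Break starts exactly when Museum Walk ends (back-to-back, no overlap); Museum Walk is clear from here.
Cathedral Lunch starts after Castle Break ends.
Every pair is clear; the schedule has no overlaps.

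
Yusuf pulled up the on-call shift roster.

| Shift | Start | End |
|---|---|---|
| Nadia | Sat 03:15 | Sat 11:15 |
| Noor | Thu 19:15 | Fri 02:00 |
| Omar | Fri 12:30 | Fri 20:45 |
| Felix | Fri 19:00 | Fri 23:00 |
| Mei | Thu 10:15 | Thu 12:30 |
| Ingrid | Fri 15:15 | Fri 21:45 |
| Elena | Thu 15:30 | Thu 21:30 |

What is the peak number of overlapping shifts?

Sort all start/end points and keep a running count:
Thu 10:15 start Mei → 1
Thu 12:30 end Mei → 0
Thu 15:30 start Elena → 1
Thu 19:15 start Noor → 2
Thu 21:30 end Elena → 1
Fri 02:00 end Noor → 0
Fri 12:30 start Omar → 1
Fri 15:15 start Ingrid → 2
Fri 19:00 start Felix → 3
Fri 20:45 end Omar → 2
Fri 21:45 end Ingrid → 1
Fri 23:00 end Felix → 0
Sat 03:15 start Nadia → 1
Sat 11:15 end Nadia → 0
Peak is 3, at Fri 19:00 (Felix, Ingrid, Omar).

3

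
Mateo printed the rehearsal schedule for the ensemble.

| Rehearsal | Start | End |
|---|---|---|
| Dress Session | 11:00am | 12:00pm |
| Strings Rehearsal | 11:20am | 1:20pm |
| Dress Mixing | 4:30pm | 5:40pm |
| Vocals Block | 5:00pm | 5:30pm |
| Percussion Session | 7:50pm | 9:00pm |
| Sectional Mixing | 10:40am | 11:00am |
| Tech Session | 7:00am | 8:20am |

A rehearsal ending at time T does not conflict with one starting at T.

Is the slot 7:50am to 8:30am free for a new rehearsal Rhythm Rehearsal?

Tech Session: starts 7:00am before Rhythm Rehearsal ends 8:30am, and ends 8:20am after Rhythm Rehearsal starts 7:50am → overlap.
Sectional Mixing: starts 10:40am at or after Rhythm Rehearsal ends 8:30am → clear.
Dress Session: starts 11:00am at or after Rhythm Rehearsal ends 8:30am → clear.
Strings Rehearsal: starts 11:20am at or after Rhythm Rehearsal ends 8:30am → clear.
Dress Mixing: starts 4:30pm at or after Rhythm Rehearsal ends 8:30am → clear.
Vocals Block: starts 5:00pm at or after Rhythm Rehearsal ends 8:30am → clear.
Percussion Session: starts 7:50pm at or after Rhythm Rehearsal ends 8:30am → clear.
Rhythm Rehearsal overlaps Tech Session.

No — it overlaps Tech Session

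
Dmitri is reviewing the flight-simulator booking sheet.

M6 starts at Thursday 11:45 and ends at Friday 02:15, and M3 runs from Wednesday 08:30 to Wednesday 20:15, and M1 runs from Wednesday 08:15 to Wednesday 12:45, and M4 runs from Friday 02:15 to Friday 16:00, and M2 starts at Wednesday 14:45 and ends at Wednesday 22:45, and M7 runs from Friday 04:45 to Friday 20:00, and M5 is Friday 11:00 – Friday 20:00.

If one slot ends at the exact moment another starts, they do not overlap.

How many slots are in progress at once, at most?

Walk through starts and ends in time order (an end at T is processed before a start at T):
Wednesday 08:15 start M1 → 1
Wednesday 08:30 start M3 → 2
Wednesday 12:45 end M1 → 1
Wednesday 14:45 start M2 → 2
Wednesday 20:15 end M3 → 1
Wednesday 22:45 end M2 → 0
Thursday 11:45 start M6 → 1
Friday 02:15 end M6 → 0
Friday 02:15 start M4 → 1
Friday 04:45 start M7 → 2
Friday 11:00 start M5 → 3
Friday 16:00 end M4 → 2
Friday 20:00 end M5 → 1
Friday 20:00 end M7 → 0
Peak is 3, at Friday 11:00 (M4, M5, M7).

3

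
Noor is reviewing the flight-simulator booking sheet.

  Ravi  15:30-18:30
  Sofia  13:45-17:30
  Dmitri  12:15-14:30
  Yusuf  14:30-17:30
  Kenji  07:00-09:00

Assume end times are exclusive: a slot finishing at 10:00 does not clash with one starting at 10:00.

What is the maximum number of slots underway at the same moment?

Sweep the timeline, counting +1 at each start and −1 at each end (ends before starts at a tie):
07:00 start Kenji → 1
09:00 end Kenji → 0
12:15 start Dmitri → 1
13:45 start Sofia → 2
14:30 end Dmitri → 1
14:30 start Yusuf → 2
15:30 start Ravi → 3
17:30 end Sofia → 2
17:30 end Yusuf → 1
18:30 end Ravi → 0
Peak is 3, at 15:30 (Ravi, Sofia, Yusuf).

3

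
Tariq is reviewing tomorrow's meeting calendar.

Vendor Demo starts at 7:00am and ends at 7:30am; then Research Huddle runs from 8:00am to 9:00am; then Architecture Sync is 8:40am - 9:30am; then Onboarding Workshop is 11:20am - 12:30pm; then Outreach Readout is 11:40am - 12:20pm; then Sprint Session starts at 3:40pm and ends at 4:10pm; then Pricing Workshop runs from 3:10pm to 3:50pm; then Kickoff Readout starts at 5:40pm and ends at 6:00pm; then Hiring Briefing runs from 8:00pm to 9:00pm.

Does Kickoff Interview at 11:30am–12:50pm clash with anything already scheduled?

Yes — it overlaps Onboarding Workshop, Outreach Readout

Vendor Demo: ends 7:30am at or before Kickoff Interview starts 11:30am → clear.
Research Huddle: ends 9:00am at or before Kickoff Interview starts 11:30am → clear.
Architecture Sync: ends 9:30am at or before Kickoff Interview starts 11:30am → clear.
Onboarding Workshop: starts 11:20am before Kickoff Interview ends 12:50pm, and ends 12:30pm after Kickoff Interview starts 11:30am → overlap.
Outreach Readout: starts 11:40am before Kickoff Interview ends 12:50pm, and ends 12:20pm after Kickoff Interview starts 11:30am → overlap.
Pricing Workshop: starts 3:10pm at or after Kickoff Interview ends 12:50pm → clear.
Sprint Session: starts 3:40pm at or after Kickoff Interview ends 12:50pm → clear.
Kickoff Readout: starts 5:40pm at or after Kickoff Interview ends 12:50pm → clear.
Hiring Briefing: starts 8:00pm at or after Kickoff Interview ends 12:50pm → clear.
Kickoff Interview overlaps Onboarding Workshop, Outreach Readout.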